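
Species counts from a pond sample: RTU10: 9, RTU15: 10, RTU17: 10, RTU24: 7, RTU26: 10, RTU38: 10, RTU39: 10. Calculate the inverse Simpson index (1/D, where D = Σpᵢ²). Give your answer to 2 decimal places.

Total N = 9+10+10+7+10+10+10 = 66, so the proportions are 0.136364, 0.151515, 0.151515, 0.106061, 0.151515, 0.151515, 0.151515 (working shown to 6 dp, full precision carried).
D = 0.136364² + 0.151515² + 0.151515² + 0.106061² + 0.151515² + 0.151515² + 0.151515² = 0.018595 + 0.022957 + 0.022957 + 0.011249 + 0.022957 + 0.022957 + 0.022957 = 0.144628.
So 1/D = 6.9143, i.e. 6.91 to 2 decimal places.

6.91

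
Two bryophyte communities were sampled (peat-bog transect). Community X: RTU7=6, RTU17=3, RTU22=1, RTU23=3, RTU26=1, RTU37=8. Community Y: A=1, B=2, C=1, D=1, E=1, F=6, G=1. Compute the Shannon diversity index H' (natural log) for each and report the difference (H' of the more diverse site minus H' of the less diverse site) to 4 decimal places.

0.0847

Community X: N=22, proportions 0.2727273, 0.1363636, 0.0454545, 0.1363636, 0.0454545, 0.3636364, giving H' = 1.5465987 (working shown to 7 dp, full precision carried).
Community Y: N=13, proportions 0.0769231, 0.1538462, 0.0769231, 0.0769231, 0.0769231, 0.4615385, 0.0769231, giving H' = 1.6313454.
Difference = |1.5465987 − 1.6313454| = 0.0847467, i.e. 0.0847 to 4 decimal places.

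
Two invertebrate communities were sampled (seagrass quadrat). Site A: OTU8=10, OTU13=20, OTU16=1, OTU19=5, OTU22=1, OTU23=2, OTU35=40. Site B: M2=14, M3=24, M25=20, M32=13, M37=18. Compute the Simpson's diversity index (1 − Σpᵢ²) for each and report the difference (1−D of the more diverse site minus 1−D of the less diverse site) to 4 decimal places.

Site A: N=79, proportions 0.126582, 0.253165, 0.012658, 0.063291, 0.012658, 0.025316, 0.506329, giving 1−D = 0.658548 (working shown to 6 dp, full precision carried).
Site B: N=89, proportions 0.157303, 0.269663, 0.224719, 0.146067, 0.202247, giving 1−D = 0.789799.
Difference = |0.658548 − 0.789799| = 0.131251, i.e. 0.1313 to 4 decimal places.

0.1313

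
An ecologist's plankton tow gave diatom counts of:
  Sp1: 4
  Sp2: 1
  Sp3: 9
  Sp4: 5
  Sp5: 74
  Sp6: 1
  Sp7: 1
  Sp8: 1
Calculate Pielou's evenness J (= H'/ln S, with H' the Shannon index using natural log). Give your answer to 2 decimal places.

0.43

Total N = 4+1+9+5+74+1+1+1 = 96, so the proportions are 0.0417, 0.0104, 0.0938, 0.0521, 0.7708, 0.0104, 0.0104, 0.0104 (working shown to 4 dp, full precision carried).
H' = −Σ pᵢ ln pᵢ = −((-0.1324) + (-0.0475) + (-0.2219) + (-0.1539) + (-0.2006) + (-0.0475) + (-0.0475) + (-0.0475)) = 0.8991.
With S = 8 species, ln S = 2.0794, so J = 0.8991/2.0794 = 0.4324, i.e. 0.43 to 2 decimal places.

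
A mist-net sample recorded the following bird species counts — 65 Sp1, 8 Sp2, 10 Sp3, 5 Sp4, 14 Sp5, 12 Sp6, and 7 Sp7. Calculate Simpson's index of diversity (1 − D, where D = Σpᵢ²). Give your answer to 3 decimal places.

0.672

Total N = 65+8+10+5+14+12+7 = 121, so the proportions are 0.53719, 0.06612, 0.08264, 0.04132, 0.1157, 0.09917, 0.05785 (working shown to 5 dp, full precision carried).
D = 0.53719² + 0.06612² + 0.08264² + 0.04132² + 0.1157² + 0.09917² + 0.05785² = 0.28857 + 0.00437 + 0.00683 + 0.00171 + 0.01339 + 0.00984 + 0.00335 = 0.32805.
So 1 − D = 0.67195, i.e. 0.672 to 3 decimal places.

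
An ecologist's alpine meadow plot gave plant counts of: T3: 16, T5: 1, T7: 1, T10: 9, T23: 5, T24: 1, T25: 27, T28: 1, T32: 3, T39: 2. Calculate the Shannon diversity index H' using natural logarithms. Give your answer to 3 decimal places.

1.677

Total N = 16+1+1+9+5+1+27+1+3+2 = 66, so the proportions are 0.24242, 0.01515, 0.01515, 0.13636, 0.07576, 0.01515, 0.40909, 0.01515, 0.04545, 0.0303 (working shown to 5 dp, full precision carried).
Each pᵢ ln pᵢ term: 0.24242×(-1.41707)=-0.34353, 0.01515×(-4.18965)=-0.06348, 0.01515×(-4.18965)=-0.06348, 0.13636×(-1.99243)=-0.27170, 0.07576×(-2.58022)=-0.19547, 0.01515×(-4.18965)=-0.06348, 0.40909×(-0.89382)=-0.36565, 0.01515×(-4.18965)=-0.06348, 0.04545×(-3.09104)=-0.14050, 0.0303×(-3.49651)=-0.10595.
Sum = -1.67673, so H' = 1.677.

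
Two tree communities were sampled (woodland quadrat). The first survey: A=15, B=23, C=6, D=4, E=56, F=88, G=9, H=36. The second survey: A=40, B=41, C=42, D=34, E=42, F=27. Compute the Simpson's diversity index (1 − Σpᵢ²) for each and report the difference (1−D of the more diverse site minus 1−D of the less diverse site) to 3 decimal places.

0.062

The first survey: N=237, proportions 0.06329, 0.09705, 0.02532, 0.01688, 0.23629, 0.37131, 0.03797, 0.1519, giving 1−D = 0.76743 (working shown to 5 dp, full precision carried).
The second survey: N=226, proportions 0.17699, 0.18142, 0.18584, 0.15044, 0.18584, 0.11947, giving 1−D = 0.82978.
Difference = |0.76743 − 0.82978| = 0.06235, i.e. 0.062 to 3 decimal places.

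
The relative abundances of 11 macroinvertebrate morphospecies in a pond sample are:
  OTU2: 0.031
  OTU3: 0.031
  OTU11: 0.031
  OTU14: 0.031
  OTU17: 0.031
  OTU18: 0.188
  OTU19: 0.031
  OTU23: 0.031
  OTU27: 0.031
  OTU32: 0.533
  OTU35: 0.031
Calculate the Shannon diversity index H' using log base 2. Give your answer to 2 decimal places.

Each pᵢ log₂ pᵢ term (working shown to 4 dp, full precision carried): 0.031×(-5.0116)=-0.1554, 0.031×(-5.0116)=-0.1554, 0.031×(-5.0116)=-0.1554, 0.031×(-5.0116)=-0.1554, 0.031×(-5.0116)=-0.1554, 0.188×(-2.4112)=-0.4533, 0.031×(-5.0116)=-0.1554, 0.031×(-5.0116)=-0.1554, 0.031×(-5.0116)=-0.1554, 0.533×(-0.9078)=-0.4839, 0.031×(-5.0116)=-0.1554.
Sum = -2.3354, so H' = 2.34.

2.34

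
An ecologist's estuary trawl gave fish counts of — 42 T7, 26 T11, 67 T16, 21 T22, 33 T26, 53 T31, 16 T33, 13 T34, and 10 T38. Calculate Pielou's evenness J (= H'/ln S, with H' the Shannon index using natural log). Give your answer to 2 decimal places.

0.92

Total N = 42+26+67+21+33+53+16+13+10 = 281, so the proportions are 0.1495, 0.0925, 0.2384, 0.0747, 0.1174, 0.1886, 0.0569, 0.0463, 0.0356 (working shown to 4 dp, full precision carried).
H' = −Σ pᵢ ln pᵢ = −((-0.2841) + (-0.2202) + (-0.3418) + (-0.1938) + (-0.2515) + (-0.3146) + (-0.1632) + (-0.1422) + (-0.1187)) = 2.0302.
With S = 9 species, ln S = 2.1972, so J = 2.0302/2.1972 = 0.9240, i.e. 0.92 to 2 decimal places.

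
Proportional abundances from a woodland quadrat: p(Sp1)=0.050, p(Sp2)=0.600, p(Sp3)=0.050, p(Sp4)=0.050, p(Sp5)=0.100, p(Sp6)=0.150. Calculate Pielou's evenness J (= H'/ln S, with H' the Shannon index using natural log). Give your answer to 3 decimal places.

0.709

H' = −Σ pᵢ ln pᵢ = −((-0.14979) + (-0.30650) + (-0.14979) + (-0.14979) + (-0.23026) + (-0.28457)) = 1.27068 (working shown to 5 dp, full precision carried).
With S = 6 species, ln S = 1.79176, so J = 1.27068/1.79176 = 0.70918, i.e. 0.709 to 3 decimal places.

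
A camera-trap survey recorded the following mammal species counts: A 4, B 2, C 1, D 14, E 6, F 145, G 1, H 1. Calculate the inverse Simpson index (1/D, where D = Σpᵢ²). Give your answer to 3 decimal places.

1.423

Total N = 4+2+1+14+6+145+1+1 = 174, so the proportions are 0.022989, 0.011494, 0.005747, 0.08046, 0.034483, 0.833333, 0.005747, 0.005747 (working shown to 6 dp, full precision carried).
D = 0.022989² + 0.011494² + 0.005747² + 0.08046² + 0.034483² + 0.833333² + 0.005747² + 0.005747² = 0.000528 + 0.000132 + 0.000033 + 0.006474 + 0.001189 + 0.694444 + 0.000033 + 0.000033 = 0.702867.
So 1/D = 1.42274, i.e. 1.423 to 3 decimal places.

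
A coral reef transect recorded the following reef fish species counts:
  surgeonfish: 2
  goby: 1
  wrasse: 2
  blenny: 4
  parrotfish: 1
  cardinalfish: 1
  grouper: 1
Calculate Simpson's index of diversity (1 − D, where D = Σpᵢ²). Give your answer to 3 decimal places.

0.806

Total N = 2+1+2+4+1+1+1 = 12, so the proportions are 0.16667, 0.08333, 0.16667, 0.33333, 0.08333, 0.08333, 0.08333 (working shown to 5 dp, full precision carried).
D = 0.16667² + 0.08333² + 0.16667² + 0.33333² + 0.08333² + 0.08333² + 0.08333² = 0.02778 + 0.00694 + 0.02778 + 0.11111 + 0.00694 + 0.00694 + 0.00694 = 0.19444.
So 1 − D = 0.80556, i.e. 0.806 to 3 decimal places.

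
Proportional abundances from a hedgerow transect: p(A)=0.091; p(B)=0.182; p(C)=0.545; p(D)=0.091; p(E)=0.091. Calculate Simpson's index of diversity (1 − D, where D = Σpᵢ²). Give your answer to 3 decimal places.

D = 0.091² + 0.182² + 0.545² + 0.091² + 0.091² = 0.00828 + 0.03312 + 0.29703 + 0.00828 + 0.00828 = 0.35499 (working shown to 5 dp, full precision carried).
So 1 − D = 0.64501, i.e. 0.645 to 3 decimal places.

0.645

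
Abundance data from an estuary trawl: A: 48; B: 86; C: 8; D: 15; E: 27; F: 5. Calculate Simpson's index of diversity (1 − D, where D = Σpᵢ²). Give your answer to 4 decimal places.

Total N = 48+86+8+15+27+5 = 189, so the proportions are 0.253968, 0.455026, 0.042328, 0.079365, 0.142857, 0.026455 (working shown to 6 dp, full precision carried).
D = 0.253968² + 0.455026² + 0.042328² + 0.079365² + 0.142857² + 0.026455² = 0.064500 + 0.207049 + 0.001792 + 0.006299 + 0.020408 + 0.000700 = 0.300747.
So 1 − D = 0.699253, i.e. 0.6993 to 4 decimal places.

0.6993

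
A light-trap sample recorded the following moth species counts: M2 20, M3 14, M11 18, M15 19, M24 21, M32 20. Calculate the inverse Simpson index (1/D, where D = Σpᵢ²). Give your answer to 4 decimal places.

5.9114

Total N = 20+14+18+19+21+20 = 112, so the proportions are 0.17857143, 0.125, 0.16071429, 0.16964286, 0.1875, 0.17857143 (working shown to 8 dp, full precision carried).
D = 0.17857143² + 0.125² + 0.16071429² + 0.16964286² + 0.1875² + 0.17857143² = 0.03188776 + 0.01562500 + 0.02582908 + 0.02877870 + 0.03515625 + 0.03188776 = 0.16916454.
So 1/D = 5.911404, i.e. 5.9114 to 4 decimal places.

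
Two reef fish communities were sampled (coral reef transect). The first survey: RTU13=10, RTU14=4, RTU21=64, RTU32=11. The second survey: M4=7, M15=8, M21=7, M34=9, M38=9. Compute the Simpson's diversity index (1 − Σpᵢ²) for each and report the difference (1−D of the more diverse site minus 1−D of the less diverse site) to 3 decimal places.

The first survey: N=89, proportions 0.11236, 0.04494, 0.7191, 0.1236, giving 1−D = 0.45297 (working shown to 5 dp, full precision carried).
The second survey: N=40, proportions 0.175, 0.2, 0.175, 0.225, 0.225, giving 1−D = 0.79750.
Difference = |0.45297 − 0.79750| = 0.34453, i.e. 0.345 to 3 decimal places.

0.345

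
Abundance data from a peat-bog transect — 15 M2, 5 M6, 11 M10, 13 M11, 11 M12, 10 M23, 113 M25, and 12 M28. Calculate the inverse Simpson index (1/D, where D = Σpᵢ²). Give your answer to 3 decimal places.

Total N = 15+5+11+13+11+10+113+12 = 190, so the proportions are 0.078947, 0.026316, 0.057895, 0.068421, 0.057895, 0.052632, 0.594737, 0.063158 (working shown to 6 dp, full precision carried).
D = 0.078947² + 0.026316² + 0.057895² + 0.068421² + 0.057895² + 0.052632² + 0.594737² + 0.063158² = 0.006233 + 0.000693 + 0.003352 + 0.004681 + 0.003352 + 0.002770 + 0.353712 + 0.003989 = 0.378781.
So 1/D = 2.64005, i.e. 2.640 to 3 decimal places.

2.640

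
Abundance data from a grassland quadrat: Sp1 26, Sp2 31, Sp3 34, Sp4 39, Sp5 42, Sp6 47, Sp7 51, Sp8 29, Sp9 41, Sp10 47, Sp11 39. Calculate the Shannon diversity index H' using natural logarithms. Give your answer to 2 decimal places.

Total N = 26+31+34+39+42+47+51+29+41+47+39 = 426, so the proportions are 0.061, 0.0728, 0.0798, 0.0915, 0.0986, 0.1103, 0.1197, 0.0681, 0.0962, 0.1103, 0.0915 (working shown to 4 dp, full precision carried).
Each pᵢ ln pᵢ term: 0.061×(-2.7963)=-0.1707, 0.0728×(-2.6205)=-0.1907, 0.0798×(-2.5281)=-0.2018, 0.0915×(-2.3909)=-0.2189, 0.0986×(-2.3168)=-0.2284, 0.1103×(-2.2043)=-0.2432, 0.1197×(-2.1226)=-0.2541, 0.0681×(-2.6871)=-0.1829, 0.0962×(-2.3409)=-0.2253, 0.1103×(-2.2043)=-0.2432, 0.0915×(-2.3909)=-0.2189.
Sum = -2.3780, so H' = 2.38.

2.38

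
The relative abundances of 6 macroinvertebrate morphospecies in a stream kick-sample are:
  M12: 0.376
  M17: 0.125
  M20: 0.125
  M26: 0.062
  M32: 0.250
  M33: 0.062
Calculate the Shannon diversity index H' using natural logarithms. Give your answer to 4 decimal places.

1.5790

Each pᵢ ln pᵢ term (working shown to 6 dp, full precision carried): 0.376×(-0.978166)=-0.367790, 0.125×(-2.079442)=-0.259930, 0.125×(-2.079442)=-0.259930, 0.062×(-2.780621)=-0.172398, 0.25×(-1.386294)=-0.346574, 0.062×(-2.780621)=-0.172398.
Sum = -1.579021, so H' = 1.5790.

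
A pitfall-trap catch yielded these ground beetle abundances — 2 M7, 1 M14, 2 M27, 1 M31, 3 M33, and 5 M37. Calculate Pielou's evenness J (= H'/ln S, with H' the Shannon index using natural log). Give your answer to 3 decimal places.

Total N = 2+1+2+1+3+5 = 14, so the proportions are 0.14286, 0.07143, 0.14286, 0.07143, 0.21429, 0.35714 (working shown to 5 dp, full precision carried).
H' = −Σ pᵢ ln pᵢ = −((-0.27799) + (-0.18850) + (-0.27799) + (-0.18850) + (-0.33010) + (-0.36772)) = 1.63080.
With S = 6 species, ln S = 1.79176, so J = 1.63080/1.79176 = 0.91017, i.e. 0.910 to 3 decimal places.

0.910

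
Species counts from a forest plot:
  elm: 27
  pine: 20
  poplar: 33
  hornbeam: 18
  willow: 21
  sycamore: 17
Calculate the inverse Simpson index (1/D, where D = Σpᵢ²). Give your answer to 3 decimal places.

5.653

Total N = 27+20+33+18+21+17 = 136, so the proportions are 0.1985294, 0.1470588, 0.2426471, 0.1323529, 0.1544118, 0.125 (working shown to 7 dp, full precision carried).
D = 0.1985294² + 0.1470588² + 0.2426471² + 0.1323529² + 0.1544118² + 0.125² = 0.0394139 + 0.0216263 + 0.0588776 + 0.0175173 + 0.0238430 + 0.0156250 = 0.1769031.
So 1/D = 5.65281, i.e. 5.653 to 3 decimal places.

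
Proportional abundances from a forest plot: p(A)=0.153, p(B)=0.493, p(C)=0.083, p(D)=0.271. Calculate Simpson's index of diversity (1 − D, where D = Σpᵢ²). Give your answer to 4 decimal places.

D = 0.153² + 0.493² + 0.083² + 0.271² = 0.023409 + 0.243049 + 0.006889 + 0.073441 = 0.346788 (working shown to 6 dp, full precision carried).
So 1 − D = 0.653212, i.e. 0.6532 to 4 decimal places.

0.6532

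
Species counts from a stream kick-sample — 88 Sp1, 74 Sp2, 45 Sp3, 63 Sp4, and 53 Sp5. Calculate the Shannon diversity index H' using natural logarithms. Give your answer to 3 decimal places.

Total N = 88+74+45+63+53 = 323, so the proportions are 0.27245, 0.2291, 0.13932, 0.19505, 0.16409 (working shown to 5 dp, full precision carried).
Each pᵢ ln pᵢ term: 0.27245×(-1.30032)=-0.35427, 0.2291×(-1.47359)=-0.33760, 0.13932×(-1.97099)=-0.27460, 0.19505×(-1.63452)=-0.31881, 0.16409×(-1.80736)=-0.29656.
Sum = -1.58183, so H' = 1.582.

1.582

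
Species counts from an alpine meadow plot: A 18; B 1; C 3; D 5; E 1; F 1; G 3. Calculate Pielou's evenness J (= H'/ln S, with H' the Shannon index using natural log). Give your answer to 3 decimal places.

Total N = 18+1+3+5+1+1+3 = 32, so the proportions are 0.5625, 0.03125, 0.09375, 0.15625, 0.03125, 0.03125, 0.09375 (working shown to 5 dp, full precision carried).
H' = −Σ pᵢ ln pᵢ = −((-0.32364) + (-0.10830) + (-0.22192) + (-0.29005) + (-0.10830) + (-0.10830) + (-0.22192)) = 1.38244.
With S = 7 species, ln S = 1.94591, so J = 1.38244/1.94591 = 0.71043, i.e. 0.710 to 3 decimal places.

0.710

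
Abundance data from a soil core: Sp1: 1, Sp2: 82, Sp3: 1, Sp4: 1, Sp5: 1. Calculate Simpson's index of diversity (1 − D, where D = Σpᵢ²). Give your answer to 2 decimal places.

Total N = 1+82+1+1+1 = 86, so the proportions are 0.0116, 0.9535, 0.0116, 0.0116, 0.0116 (working shown to 4 dp, full precision carried).
D = 0.0116² + 0.9535² + 0.0116² + 0.0116² + 0.0116² = 0.0001 + 0.9091 + 0.0001 + 0.0001 + 0.0001 = 0.9097.
So 1 − D = 0.0903, i.e. 0.09 to 2 decimal places.

0.09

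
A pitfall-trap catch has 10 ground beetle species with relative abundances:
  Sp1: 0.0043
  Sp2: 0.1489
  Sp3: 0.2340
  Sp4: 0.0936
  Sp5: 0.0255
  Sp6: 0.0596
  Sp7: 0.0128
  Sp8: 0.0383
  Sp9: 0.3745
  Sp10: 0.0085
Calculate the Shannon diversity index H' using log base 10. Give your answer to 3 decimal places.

0.747

Each pᵢ log₁₀ pᵢ term (working shown to 5 dp, full precision carried): 0.0043×(-2.36653)=-0.01018, 0.1489×(-0.82711)=-0.12316, 0.234×(-0.63078)=-0.14760, 0.0936×(-1.02872)=-0.09629, 0.0255×(-1.59346)=-0.04063, 0.0596×(-1.22475)=-0.07300, 0.0128×(-1.89279)=-0.02423, 0.0383×(-1.41680)=-0.05426, 0.3745×(-0.42655)=-0.15974, 0.0085×(-2.07058)=-0.01760.
Sum = -0.74669, so H' = 0.747.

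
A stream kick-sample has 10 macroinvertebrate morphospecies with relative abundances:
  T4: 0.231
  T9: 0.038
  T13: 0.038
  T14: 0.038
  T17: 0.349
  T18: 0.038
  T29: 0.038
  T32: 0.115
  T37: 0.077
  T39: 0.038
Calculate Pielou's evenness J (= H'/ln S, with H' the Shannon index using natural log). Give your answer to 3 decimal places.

0.824

H' = −Σ pᵢ ln pᵢ = −((-0.33849) + (-0.12427) + (-0.12427) + (-0.12427) + (-0.36739) + (-0.12427) + (-0.12427) + (-0.24872) + (-0.19742) + (-0.12427)) = 1.89763 (working shown to 5 dp, full precision carried).
With S = 10 species, ln S = 2.30259, so J = 1.89763/2.30259 = 0.82413, i.e. 0.824 to 3 decimal places.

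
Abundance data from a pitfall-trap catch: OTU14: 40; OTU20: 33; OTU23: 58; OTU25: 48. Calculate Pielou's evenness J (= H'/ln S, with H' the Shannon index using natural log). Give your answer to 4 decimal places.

0.9844

Total N = 40+33+58+48 = 179, so the proportions are 0.223464, 0.184358, 0.324022, 0.268156 (working shown to 6 dp, full precision carried).
H' = −Σ pᵢ ln pᵢ = −((-0.334862) + (-0.311726) + (-0.365155) + (-0.352943)) = 1.364686.
With S = 4 species, ln S = 1.386294, so J = 1.364686/1.386294 = 0.984413, i.e. 0.9844 to 4 decimal places.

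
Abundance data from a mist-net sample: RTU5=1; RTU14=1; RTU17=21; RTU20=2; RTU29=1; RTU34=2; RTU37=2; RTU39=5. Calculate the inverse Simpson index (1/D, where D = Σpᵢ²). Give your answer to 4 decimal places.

2.5468

Total N = 1+1+21+2+1+2+2+5 = 35, so the proportions are 0.0285714, 0.0285714, 0.6, 0.0571429, 0.0285714, 0.0571429, 0.0571429, 0.1428571 (working shown to 7 dp, full precision carried).
D = 0.0285714² + 0.0285714² + 0.6² + 0.0571429² + 0.0285714² + 0.0571429² + 0.0571429² + 0.1428571² = 0.0008163 + 0.0008163 + 0.3600000 + 0.0032653 + 0.0008163 + 0.0032653 + 0.0032653 + 0.0204082 = 0.3926531.
So 1/D = 2.546778, i.e. 2.5468 to 4 decimal places.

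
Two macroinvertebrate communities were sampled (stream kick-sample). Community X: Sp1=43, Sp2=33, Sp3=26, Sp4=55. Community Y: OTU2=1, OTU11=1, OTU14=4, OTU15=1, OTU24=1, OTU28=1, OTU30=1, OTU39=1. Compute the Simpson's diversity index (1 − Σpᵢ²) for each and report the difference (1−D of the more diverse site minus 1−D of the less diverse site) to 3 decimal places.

Community X: N=157, proportions 0.27389, 0.21019, 0.16561, 0.35032, giving 1−D = 0.73066 (working shown to 5 dp, full precision carried).
Community Y: N=11, proportions 0.09091, 0.09091, 0.36364, 0.09091, 0.09091, 0.09091, 0.09091, 0.09091, giving 1−D = 0.80992.
Difference = |0.73066 − 0.80992| = 0.07926, i.e. 0.079 to 3 decimal places.

0.079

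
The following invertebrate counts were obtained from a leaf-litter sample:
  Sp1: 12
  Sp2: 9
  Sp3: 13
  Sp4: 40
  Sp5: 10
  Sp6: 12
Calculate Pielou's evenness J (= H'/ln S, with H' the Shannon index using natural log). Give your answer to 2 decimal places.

Total N = 12+9+13+40+10+12 = 96, so the proportions are 0.125, 0.0938, 0.1354, 0.4167, 0.1042, 0.125 (working shown to 4 dp, full precision carried).
H' = −Σ pᵢ ln pᵢ = −((-0.2599) + (-0.2219) + (-0.2708) + (-0.3648) + (-0.2356) + (-0.2599)) = 1.6129.
With S = 6 species, ln S = 1.7918, so J = 1.6129/1.7918 = 0.9002, i.e. 0.90 to 2 decimal places.

0.90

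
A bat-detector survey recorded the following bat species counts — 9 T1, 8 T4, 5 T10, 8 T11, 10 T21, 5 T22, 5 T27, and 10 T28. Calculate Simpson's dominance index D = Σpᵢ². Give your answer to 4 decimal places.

Total N = 9+8+5+8+10+5+5+10 = 60, so the proportions are 0.15, 0.133333, 0.083333, 0.133333, 0.166667, 0.083333, 0.083333, 0.166667 (working shown to 6 dp, full precision carried).
D = 0.15² + 0.133333² + 0.083333² + 0.133333² + 0.166667² + 0.083333² + 0.083333² + 0.166667² = 0.022500 + 0.017778 + 0.006944 + 0.017778 + 0.027778 + 0.006944 + 0.006944 + 0.027778 = 0.134444.
To 4 decimal places, D = 0.1344.

0.1344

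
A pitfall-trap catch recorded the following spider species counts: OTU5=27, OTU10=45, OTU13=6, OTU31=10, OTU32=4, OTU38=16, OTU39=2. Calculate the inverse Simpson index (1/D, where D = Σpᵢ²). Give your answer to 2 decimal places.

3.82

Total N = 27+45+6+10+4+16+2 = 110, so the proportions are 0.245455, 0.409091, 0.054545, 0.090909, 0.036364, 0.145455, 0.018182 (working shown to 6 dp, full precision carried).
D = 0.245455² + 0.409091² + 0.054545² + 0.090909² + 0.036364² + 0.145455² + 0.018182² = 0.060248 + 0.167355 + 0.002975 + 0.008264 + 0.001322 + 0.021157 + 0.000331 = 0.261653.
So 1/D = 3.8219, i.e. 3.82 to 2 decimal places.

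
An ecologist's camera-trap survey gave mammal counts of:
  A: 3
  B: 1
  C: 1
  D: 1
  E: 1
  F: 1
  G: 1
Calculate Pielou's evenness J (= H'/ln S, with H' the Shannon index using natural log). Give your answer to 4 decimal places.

Total N = 3+1+1+1+1+1+1 = 9, so the proportions are 0.333333, 0.111111, 0.111111, 0.111111, 0.111111, 0.111111, 0.111111 (working shown to 6 dp, full precision carried).
H' = −Σ pᵢ ln pᵢ = −((-0.366204) + (-0.244136) + (-0.244136) + (-0.244136) + (-0.244136) + (-0.244136) + (-0.244136)) = 1.831020.
With S = 7 species, ln S = 1.945910, so J = 1.831020/1.945910 = 0.940958, i.e. 0.9410 to 4 decimal places.

0.9410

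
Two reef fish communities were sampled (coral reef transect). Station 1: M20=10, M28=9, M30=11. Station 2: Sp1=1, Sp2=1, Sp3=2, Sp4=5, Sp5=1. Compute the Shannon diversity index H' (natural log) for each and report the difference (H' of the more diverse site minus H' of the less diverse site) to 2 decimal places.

0.26

Station 1: N=30, proportions 0.3333333, 0.3, 0.3666667, giving H' = 1.0952734 (working shown to 7 dp, full precision carried).
Station 2: N=10, proportions 0.1, 0.1, 0.2, 0.5, 0.1, giving H' = 1.3592367.
Difference = |1.0952734 − 1.3592367| = 0.2639633, i.e. 0.26 to 2 decimal places.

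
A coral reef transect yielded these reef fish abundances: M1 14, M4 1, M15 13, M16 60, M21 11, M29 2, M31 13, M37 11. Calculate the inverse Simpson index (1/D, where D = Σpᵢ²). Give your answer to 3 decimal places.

Total N = 14+1+13+60+11+2+13+11 = 125, so the proportions are 0.112, 0.008, 0.104, 0.48, 0.088, 0.016, 0.104, 0.088 (working shown to 7 dp, full precision carried).
D = 0.112² + 0.008² + 0.104² + 0.48² + 0.088² + 0.016² + 0.104² + 0.088² = 0.0125440 + 0.0000640 + 0.0108160 + 0.2304000 + 0.0077440 + 0.0002560 + 0.0108160 + 0.0077440 = 0.2803840.
So 1/D = 3.56654, i.e. 3.567 to 3 decimal places.

3.567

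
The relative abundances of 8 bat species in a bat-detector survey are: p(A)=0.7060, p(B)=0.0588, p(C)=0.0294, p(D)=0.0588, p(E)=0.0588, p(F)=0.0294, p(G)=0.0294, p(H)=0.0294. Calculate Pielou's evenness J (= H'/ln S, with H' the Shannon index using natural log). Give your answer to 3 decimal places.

H' = −Σ pᵢ ln pᵢ = −((-0.24579) + (-0.16662) + (-0.10369) + (-0.16662) + (-0.16662) + (-0.10369) + (-0.10369) + (-0.10369)) = 1.16038 (working shown to 5 dp, full precision carried).
With S = 8 species, ln S = 2.07944, so J = 1.16038/2.07944 = 0.55803, i.e. 0.558 to 3 decimal places.

0.558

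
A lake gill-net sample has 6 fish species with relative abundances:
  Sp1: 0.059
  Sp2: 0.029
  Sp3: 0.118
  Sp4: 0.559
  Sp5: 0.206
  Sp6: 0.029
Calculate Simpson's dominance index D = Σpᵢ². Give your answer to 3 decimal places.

0.374

D = 0.059² + 0.029² + 0.118² + 0.559² + 0.206² + 0.029² = 0.00348 + 0.00084 + 0.01392 + 0.31248 + 0.04244 + 0.00084 = 0.37400 (working shown to 5 dp, full precision carried).
To 3 decimal places, D = 0.374.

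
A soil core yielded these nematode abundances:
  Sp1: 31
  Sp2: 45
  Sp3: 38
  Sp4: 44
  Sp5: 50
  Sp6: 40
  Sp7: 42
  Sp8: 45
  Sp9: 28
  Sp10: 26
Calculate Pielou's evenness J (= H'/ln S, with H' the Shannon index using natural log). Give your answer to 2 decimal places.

0.99

Total N = 31+45+38+44+50+40+42+45+28+26 = 389, so the proportions are 0.0797, 0.1157, 0.0977, 0.1131, 0.1285, 0.1028, 0.108, 0.1157, 0.072, 0.0668 (working shown to 4 dp, full precision carried).
H' = −Σ pᵢ ln pᵢ = −((-0.2016) + (-0.2495) + (-0.2272) + (-0.2465) + (-0.2637) + (-0.2339) + (-0.2403) + (-0.2495) + (-0.1894) + (-0.1808)) = 2.2825.
With S = 10 species, ln S = 2.3026, so J = 2.2825/2.3026 = 0.9913, i.e. 0.99 to 2 decimal places.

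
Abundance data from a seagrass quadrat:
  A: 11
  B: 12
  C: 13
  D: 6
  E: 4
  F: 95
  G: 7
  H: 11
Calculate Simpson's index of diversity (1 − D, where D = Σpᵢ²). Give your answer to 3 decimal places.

0.617

Total N = 11+12+13+6+4+95+7+11 = 159, so the proportions are 0.06918, 0.07547, 0.08176, 0.03774, 0.02516, 0.59748, 0.04403, 0.06918 (working shown to 5 dp, full precision carried).
D = 0.06918² + 0.07547² + 0.08176² + 0.03774² + 0.02516² + 0.59748² + 0.04403² + 0.06918² = 0.00479 + 0.00570 + 0.00668 + 0.00142 + 0.00063 + 0.35699 + 0.00194 + 0.00479 = 0.38294.
So 1 − D = 0.61706, i.e. 0.617 to 3 decimal places.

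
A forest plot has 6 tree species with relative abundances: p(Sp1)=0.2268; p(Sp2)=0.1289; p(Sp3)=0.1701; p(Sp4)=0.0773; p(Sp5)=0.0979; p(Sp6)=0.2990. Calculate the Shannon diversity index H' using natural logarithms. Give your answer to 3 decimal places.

Each pᵢ ln pᵢ term (working shown to 5 dp, full precision carried): 0.2268×(-1.48369)=-0.33650, 0.1289×(-2.04872)=-0.26408, 0.1701×(-1.77137)=-0.30131, 0.0773×(-2.56006)=-0.19789, 0.0979×(-2.32381)=-0.22750, 0.299×(-1.20731)=-0.36099.
Sum = -1.68827, so H' = 1.688.

1.688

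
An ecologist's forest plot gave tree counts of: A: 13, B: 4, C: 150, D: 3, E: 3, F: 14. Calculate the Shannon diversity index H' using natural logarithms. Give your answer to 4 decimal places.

0.7711

Total N = 13+4+150+3+3+14 = 187, so the proportions are 0.069519, 0.02139, 0.802139, 0.016043, 0.016043, 0.074866 (working shown to 6 dp, full precision carried).
Each pᵢ ln pᵢ term: 0.069519×(-2.666159)=-0.185348, 0.02139×(-3.844814)=-0.082242, 0.802139×(-0.220473)=-0.176850, 0.016043×(-4.132496)=-0.066297, 0.016043×(-4.132496)=-0.066297, 0.074866×(-2.592051)=-0.194057.
Sum = -0.771091, so H' = 0.7711.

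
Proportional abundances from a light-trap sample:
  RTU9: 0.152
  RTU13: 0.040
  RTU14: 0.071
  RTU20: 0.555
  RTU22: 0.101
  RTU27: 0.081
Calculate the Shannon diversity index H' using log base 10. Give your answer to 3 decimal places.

0.593

Each pᵢ log₁₀ pᵢ term (working shown to 5 dp, full precision carried): 0.152×(-0.81816)=-0.12436, 0.04×(-1.39794)=-0.05592, 0.071×(-1.14874)=-0.08156, 0.555×(-0.25571)=-0.14192, 0.101×(-0.99568)=-0.10056, 0.081×(-1.09151)=-0.08841.
Sum = -0.59273, so H' = 0.593.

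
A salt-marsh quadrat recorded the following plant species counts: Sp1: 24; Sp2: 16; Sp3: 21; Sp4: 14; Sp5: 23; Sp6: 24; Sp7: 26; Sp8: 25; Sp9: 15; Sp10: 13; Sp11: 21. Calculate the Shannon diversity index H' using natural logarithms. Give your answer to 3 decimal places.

2.371

Total N = 24+16+21+14+23+24+26+25+15+13+21 = 222, so the proportions are 0.10811, 0.07207, 0.09459, 0.06306, 0.1036, 0.10811, 0.11712, 0.11261, 0.06757, 0.05856, 0.09459 (working shown to 5 dp, full precision carried).
Each pᵢ ln pᵢ term: 0.10811×(-2.22462)=-0.24050, 0.07207×(-2.63009)=-0.18956, 0.09459×(-2.35815)=-0.22307, 0.06306×(-2.76362)=-0.17428, 0.1036×(-2.26718)=-0.23489, 0.10811×(-2.22462)=-0.24050, 0.11712×(-2.14458)=-0.25117, 0.11261×(-2.18380)=-0.24592, 0.06757×(-2.69463)=-0.18207, 0.05856×(-2.83773)=-0.16617, 0.09459×(-2.35815)=-0.22307.
Sum = -2.37120, so H' = 2.371.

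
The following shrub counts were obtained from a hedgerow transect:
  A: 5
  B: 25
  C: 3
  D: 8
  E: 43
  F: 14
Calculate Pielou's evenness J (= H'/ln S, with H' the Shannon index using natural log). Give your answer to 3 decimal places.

Total N = 5+25+3+8+43+14 = 98, so the proportions are 0.05102, 0.2551, 0.03061, 0.08163, 0.43878, 0.14286 (working shown to 5 dp, full precision carried).
H' = −Σ pᵢ ln pᵢ = −((-0.15181) + (-0.34849) + (-0.10673) + (-0.20453) + (-0.36145) + (-0.27799)) = 1.45100.
With S = 6 species, ln S = 1.79176, so J = 1.45100/1.79176 = 0.80982, i.e. 0.810 to 3 decimal places.

0.810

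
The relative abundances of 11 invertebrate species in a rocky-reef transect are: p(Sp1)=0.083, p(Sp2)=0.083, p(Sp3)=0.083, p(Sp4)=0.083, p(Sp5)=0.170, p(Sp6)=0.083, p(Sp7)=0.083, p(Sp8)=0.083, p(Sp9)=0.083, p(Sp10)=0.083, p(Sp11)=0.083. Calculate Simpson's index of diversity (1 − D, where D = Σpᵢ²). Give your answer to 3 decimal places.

0.902

D = 0.083² + 0.083² + 0.083² + 0.083² + 0.17² + 0.083² + 0.083² + 0.083² + 0.083² + 0.083² + 0.083² = 0.00689 + 0.00689 + 0.00689 + 0.00689 + 0.02890 + 0.00689 + 0.00689 + 0.00689 + 0.00689 + 0.00689 + 0.00689 = 0.09779 (working shown to 5 dp, full precision carried).
So 1 − D = 0.90221, i.e. 0.902 to 3 decimal places.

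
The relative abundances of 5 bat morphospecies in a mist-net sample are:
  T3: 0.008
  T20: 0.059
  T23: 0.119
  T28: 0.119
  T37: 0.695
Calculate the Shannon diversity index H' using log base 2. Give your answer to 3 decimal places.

Each pᵢ log₂ pᵢ term (working shown to 5 dp, full precision carried): 0.008×(-6.96578)=-0.05573, 0.059×(-4.08314)=-0.24091, 0.119×(-3.07097)=-0.36545, 0.119×(-3.07097)=-0.36545, 0.695×(-0.52492)=-0.36482.
Sum = -1.39234, so H' = 1.392.

1.392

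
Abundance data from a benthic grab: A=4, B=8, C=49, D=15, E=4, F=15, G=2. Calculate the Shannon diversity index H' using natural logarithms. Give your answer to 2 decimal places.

Total N = 4+8+49+15+4+15+2 = 97, so the proportions are 0.0412, 0.0825, 0.5052, 0.1546, 0.0412, 0.1546, 0.0206 (working shown to 4 dp, full precision carried).
Each pᵢ ln pᵢ term: 0.0412×(-3.1884)=-0.1315, 0.0825×(-2.4953)=-0.2058, 0.5052×(-0.6829)=-0.3450, 0.1546×(-1.8667)=-0.2887, 0.0412×(-3.1884)=-0.1315, 0.1546×(-1.8667)=-0.2887, 0.0206×(-3.8816)=-0.0800.
Sum = -1.4711, so H' = 1.47.

1.47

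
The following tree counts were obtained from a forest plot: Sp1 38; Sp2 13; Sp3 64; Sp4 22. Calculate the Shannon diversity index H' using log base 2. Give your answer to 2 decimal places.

Total N = 38+13+64+22 = 137, so the proportions are 0.2774, 0.0949, 0.4672, 0.1606 (working shown to 4 dp, full precision carried).
Each pᵢ log₂ pᵢ term: 0.2774×(-1.8501)=-0.5132, 0.0949×(-3.3976)=-0.3224, 0.4672×(-1.0980)=-0.5129, 0.1606×(-2.6386)=-0.4237.
Sum = -1.7722, so H' = 1.77.

1.77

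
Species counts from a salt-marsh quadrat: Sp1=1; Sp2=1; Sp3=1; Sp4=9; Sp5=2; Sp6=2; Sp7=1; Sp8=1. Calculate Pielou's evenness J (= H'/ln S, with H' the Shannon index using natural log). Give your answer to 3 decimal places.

Total N = 1+1+1+9+2+2+1+1 = 18, so the proportions are 0.05556, 0.05556, 0.05556, 0.5, 0.11111, 0.11111, 0.05556, 0.05556 (working shown to 5 dp, full precision carried).
H' = −Σ pᵢ ln pᵢ = −((-0.16058) + (-0.16058) + (-0.16058) + (-0.34657) + (-0.24414) + (-0.24414) + (-0.16058) + (-0.16058)) = 1.63773.
With S = 8 species, ln S = 2.07944, so J = 1.63773/2.07944 = 0.78758, i.e. 0.788 to 3 decimal places.

0.788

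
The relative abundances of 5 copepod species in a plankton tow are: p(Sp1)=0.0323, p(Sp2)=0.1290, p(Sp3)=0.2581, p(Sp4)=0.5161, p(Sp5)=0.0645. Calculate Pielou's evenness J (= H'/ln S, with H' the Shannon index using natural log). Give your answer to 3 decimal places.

0.772

H' = −Σ pᵢ ln pᵢ = −((-0.11088) + (-0.26418) + (-0.34957) + (-0.34138) + (-0.17680)) = 1.24281 (working shown to 5 dp, full precision carried).
With S = 5 species, ln S = 1.60944, so J = 1.24281/1.60944 = 0.77220, i.e. 0.772 to 3 decimal places.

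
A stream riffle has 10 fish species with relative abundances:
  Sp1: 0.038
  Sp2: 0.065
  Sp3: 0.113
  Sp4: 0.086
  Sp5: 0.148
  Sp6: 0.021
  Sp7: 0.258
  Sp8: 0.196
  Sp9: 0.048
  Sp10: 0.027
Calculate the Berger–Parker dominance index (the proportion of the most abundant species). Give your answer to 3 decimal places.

0.258

The largest proportion is 0.258, i.e. d = 0.258 to 3 decimal places.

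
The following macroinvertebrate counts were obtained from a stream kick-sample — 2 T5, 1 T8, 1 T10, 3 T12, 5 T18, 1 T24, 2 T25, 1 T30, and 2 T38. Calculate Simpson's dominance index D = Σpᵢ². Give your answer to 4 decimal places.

Total N = 2+1+1+3+5+1+2+1+2 = 18, so the proportions are 0.111111, 0.055556, 0.055556, 0.166667, 0.277778, 0.055556, 0.111111, 0.055556, 0.111111 (working shown to 6 dp, full precision carried).
D = 0.111111² + 0.055556² + 0.055556² + 0.166667² + 0.277778² + 0.055556² + 0.111111² + 0.055556² + 0.111111² = 0.012346 + 0.003086 + 0.003086 + 0.027778 + 0.077160 + 0.003086 + 0.012346 + 0.003086 + 0.012346 = 0.154321.
To 4 decimal places, D = 0.1543.

0.1543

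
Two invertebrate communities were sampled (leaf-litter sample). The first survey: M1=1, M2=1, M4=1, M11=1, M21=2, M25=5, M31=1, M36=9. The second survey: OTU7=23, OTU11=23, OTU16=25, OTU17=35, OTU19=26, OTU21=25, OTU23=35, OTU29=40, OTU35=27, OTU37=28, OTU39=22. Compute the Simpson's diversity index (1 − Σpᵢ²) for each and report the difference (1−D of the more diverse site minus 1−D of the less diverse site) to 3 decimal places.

The first survey: N=21, proportions 0.04762, 0.04762, 0.04762, 0.04762, 0.09524, 0.2381, 0.04762, 0.42857, giving 1−D = 0.73923 (working shown to 5 dp, full precision carried).
The second survey: N=309, proportions 0.07443, 0.07443, 0.08091, 0.11327, 0.08414, 0.08091, 0.11327, 0.12945, 0.08738, 0.09061, 0.0712, giving 1−D = 0.90542.
Difference = |0.73923 − 0.90542| = 0.16619, i.e. 0.166 to 3 decimal places.

0.166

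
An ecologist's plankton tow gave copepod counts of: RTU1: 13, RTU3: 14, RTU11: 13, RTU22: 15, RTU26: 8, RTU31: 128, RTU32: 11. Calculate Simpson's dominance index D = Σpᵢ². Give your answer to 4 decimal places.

0.4247

Total N = 13+14+13+15+8+128+11 = 202, so the proportions are 0.064356, 0.069307, 0.064356, 0.074257, 0.039604, 0.633663, 0.054455 (working shown to 6 dp, full precision carried).
D = 0.064356² + 0.069307² + 0.064356² + 0.074257² + 0.039604² + 0.633663² + 0.054455² = 0.004142 + 0.004803 + 0.004142 + 0.005514 + 0.001568 + 0.401529 + 0.002965 = 0.424664.
To 4 decimal places, D = 0.4247.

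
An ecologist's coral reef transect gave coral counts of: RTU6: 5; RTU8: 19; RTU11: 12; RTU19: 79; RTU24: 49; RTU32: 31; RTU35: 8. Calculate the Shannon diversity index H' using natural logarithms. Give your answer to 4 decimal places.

Total N = 5+19+12+79+49+31+8 = 203, so the proportions are 0.024631, 0.093596, 0.059113, 0.389163, 0.241379, 0.152709, 0.039409 (working shown to 6 dp, full precision carried).
Each pᵢ ln pᵢ term: 0.024631×(-3.703768)=-0.091226, 0.093596×(-2.368767)=-0.221707, 0.059113×(-2.828299)=-0.167190, 0.389163×(-0.943758)=-0.367275, 0.241379×(-1.421386)=-0.343093, 0.152709×(-1.879219)=-0.286974, 0.039409×(-3.233764)=-0.127439.
Sum = -1.604905, so H' = 1.6049.

1.6049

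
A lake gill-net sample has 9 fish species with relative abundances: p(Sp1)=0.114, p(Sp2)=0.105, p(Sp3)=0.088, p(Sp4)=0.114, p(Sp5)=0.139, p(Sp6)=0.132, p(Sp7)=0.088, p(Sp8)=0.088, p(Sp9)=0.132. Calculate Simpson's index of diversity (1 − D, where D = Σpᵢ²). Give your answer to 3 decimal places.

D = 0.114² + 0.105² + 0.088² + 0.114² + 0.139² + 0.132² + 0.088² + 0.088² + 0.132² = 0.01300 + 0.01102 + 0.00774 + 0.01300 + 0.01932 + 0.01742 + 0.00774 + 0.00774 + 0.01742 = 0.11442 (working shown to 5 dp, full precision carried).
So 1 − D = 0.88558, i.e. 0.886 to 3 decimal places.

0.886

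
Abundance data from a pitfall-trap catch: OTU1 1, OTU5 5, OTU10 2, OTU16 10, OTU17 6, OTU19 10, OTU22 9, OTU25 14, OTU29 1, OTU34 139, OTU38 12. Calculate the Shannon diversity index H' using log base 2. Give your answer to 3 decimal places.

1.918

Total N = 1+5+2+10+6+10+9+14+1+139+12 = 209, so the proportions are 0.00478, 0.02392, 0.00957, 0.04785, 0.02871, 0.04785, 0.04306, 0.06699, 0.00478, 0.66507, 0.05742 (working shown to 5 dp, full precision carried).
Each pᵢ log₂ pᵢ term: 0.00478×(-7.70736)=-0.03688, 0.02392×(-5.38543)=-0.12884, 0.00957×(-6.70736)=-0.06419, 0.04785×(-4.38543)=-0.20983, 0.02871×(-5.12240)=-0.14705, 0.04785×(-4.38543)=-0.20983, 0.04306×(-4.53743)=-0.19539, 0.06699×(-3.90000)=-0.26124, 0.00478×(-7.70736)=-0.03688, 0.66507×(-0.58842)=-0.39134, 0.05742×(-4.12240)=-0.23669.
Sum = -1.91816, so H' = 1.918.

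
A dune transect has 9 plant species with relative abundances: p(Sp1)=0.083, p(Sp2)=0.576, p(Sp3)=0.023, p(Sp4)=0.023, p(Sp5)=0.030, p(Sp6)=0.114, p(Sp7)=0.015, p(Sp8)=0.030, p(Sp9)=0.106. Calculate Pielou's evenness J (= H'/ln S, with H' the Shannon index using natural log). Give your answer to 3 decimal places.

H' = −Σ pᵢ ln pᵢ = −((-0.20658) + (-0.31775) + (-0.08676) + (-0.08676) + (-0.10520) + (-0.24756) + (-0.06300) + (-0.10520) + (-0.23790)) = 1.45670 (working shown to 5 dp, full precision carried).
With S = 9 species, ln S = 2.19722, so J = 1.45670/2.19722 = 0.66297, i.e. 0.663 to 3 decimal places.

0.663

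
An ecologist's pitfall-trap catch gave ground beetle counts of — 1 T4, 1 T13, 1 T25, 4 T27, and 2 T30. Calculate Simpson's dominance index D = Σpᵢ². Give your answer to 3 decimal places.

Total N = 1+1+1+4+2 = 9, so the proportions are 0.11111, 0.11111, 0.11111, 0.44444, 0.22222 (working shown to 5 dp, full precision carried).
D = 0.11111² + 0.11111² + 0.11111² + 0.44444² + 0.22222² = 0.01235 + 0.01235 + 0.01235 + 0.19753 + 0.04938 = 0.28395.
To 3 decimal places, D = 0.284.

0.284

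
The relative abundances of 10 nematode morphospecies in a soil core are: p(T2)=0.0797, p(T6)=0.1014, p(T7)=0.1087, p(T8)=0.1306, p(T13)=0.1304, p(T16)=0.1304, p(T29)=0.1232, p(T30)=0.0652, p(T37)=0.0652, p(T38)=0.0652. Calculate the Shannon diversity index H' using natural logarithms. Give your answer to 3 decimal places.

Each pᵢ ln pᵢ term (working shown to 5 dp, full precision carried): 0.0797×(-2.52949)=-0.20160, 0.1014×(-2.28868)=-0.23207, 0.1087×(-2.21916)=-0.24122, 0.1306×(-2.03562)=-0.26585, 0.1304×(-2.03715)=-0.26564, 0.1304×(-2.03715)=-0.26564, 0.1232×(-2.09395)=-0.25797, 0.0652×(-2.73030)=-0.17802, 0.0652×(-2.73030)=-0.17802, 0.0652×(-2.73030)=-0.17802.
Sum = -2.26406, so H' = 2.264.

2.264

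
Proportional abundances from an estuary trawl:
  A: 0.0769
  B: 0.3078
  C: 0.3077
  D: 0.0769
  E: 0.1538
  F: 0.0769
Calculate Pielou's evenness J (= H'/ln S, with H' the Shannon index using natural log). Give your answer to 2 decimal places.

H' = −Σ pᵢ ln pᵢ = −((-0.1973) + (-0.3627) + (-0.3627) + (-0.1973) + (-0.2879) + (-0.1973)) = 1.6051 (working shown to 4 dp, full precision carried).
With S = 6 species, ln S = 1.7918, so J = 1.6051/1.7918 = 0.8958, i.e. 0.90 to 2 decimal places.

0.90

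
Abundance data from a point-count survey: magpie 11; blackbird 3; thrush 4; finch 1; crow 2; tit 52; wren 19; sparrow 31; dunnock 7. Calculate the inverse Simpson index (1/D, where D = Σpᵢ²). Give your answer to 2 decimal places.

4.00

Total N = 11+3+4+1+2+52+19+31+7 = 130, so the proportions are 0.084615, 0.023077, 0.030769, 0.007692, 0.015385, 0.4, 0.146154, 0.238462, 0.053846 (working shown to 6 dp, full precision carried).
D = 0.084615² + 0.023077² + 0.030769² + 0.007692² + 0.015385² + 0.4² + 0.146154² + 0.238462² + 0.053846² = 0.007160 + 0.000533 + 0.000947 + 0.000059 + 0.000237 + 0.160000 + 0.021361 + 0.056864 + 0.002899 = 0.250059.
So 1/D = 3.9991, i.e. 4.00 to 2 decimal places.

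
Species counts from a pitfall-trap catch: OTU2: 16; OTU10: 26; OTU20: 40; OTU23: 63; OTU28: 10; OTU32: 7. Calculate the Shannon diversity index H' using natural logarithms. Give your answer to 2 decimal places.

1.54

Total N = 16+26+40+63+10+7 = 162, so the proportions are 0.0988, 0.1605, 0.2469, 0.3889, 0.0617, 0.0432 (working shown to 4 dp, full precision carried).
Each pᵢ ln pᵢ term: 0.0988×(-2.3150)=-0.2286, 0.1605×(-1.8295)=-0.2936, 0.2469×(-1.3987)=-0.3454, 0.3889×(-0.9445)=-0.3673, 0.0617×(-2.7850)=-0.1719, 0.0432×(-3.1417)=-0.1358.
Sum = -1.5426, so H' = 1.54.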